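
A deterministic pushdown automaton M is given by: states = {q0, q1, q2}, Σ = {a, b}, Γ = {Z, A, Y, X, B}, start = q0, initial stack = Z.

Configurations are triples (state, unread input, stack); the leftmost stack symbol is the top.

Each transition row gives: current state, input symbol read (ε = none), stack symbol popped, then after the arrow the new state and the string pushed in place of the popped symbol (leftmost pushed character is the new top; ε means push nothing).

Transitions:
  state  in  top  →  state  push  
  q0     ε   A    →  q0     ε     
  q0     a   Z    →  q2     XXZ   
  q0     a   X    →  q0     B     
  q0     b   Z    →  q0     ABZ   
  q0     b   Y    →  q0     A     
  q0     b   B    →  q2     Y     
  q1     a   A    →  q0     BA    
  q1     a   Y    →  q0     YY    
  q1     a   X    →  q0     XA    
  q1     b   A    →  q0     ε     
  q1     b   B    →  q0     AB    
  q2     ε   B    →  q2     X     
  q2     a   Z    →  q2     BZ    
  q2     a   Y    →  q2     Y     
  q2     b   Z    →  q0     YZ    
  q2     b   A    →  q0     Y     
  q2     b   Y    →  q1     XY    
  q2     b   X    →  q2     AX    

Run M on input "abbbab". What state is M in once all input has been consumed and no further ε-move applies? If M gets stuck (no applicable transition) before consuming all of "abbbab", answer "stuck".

(q0, abbbab, Z)
  read a, top Z: go to q2, push XXZ → (q2, bbbab, XXZ)
  read b, top X: go to q2, push AX → (q2, bbab, AXXZ)
  read b, top A: go to q0, push Y → (q0, bab, YXXZ)
  read b, top Y: go to q0, push A → (q0, ab, AXXZ)
  ε-move, top A: go to q0, push ε → (q0, ab, XXZ)
  read a, top X: go to q0, push B → (q0, b, BXZ)
  read b, top B: go to q2, push Y → (q2, ε, YXZ)
All input consumed; M is in state q2.

q2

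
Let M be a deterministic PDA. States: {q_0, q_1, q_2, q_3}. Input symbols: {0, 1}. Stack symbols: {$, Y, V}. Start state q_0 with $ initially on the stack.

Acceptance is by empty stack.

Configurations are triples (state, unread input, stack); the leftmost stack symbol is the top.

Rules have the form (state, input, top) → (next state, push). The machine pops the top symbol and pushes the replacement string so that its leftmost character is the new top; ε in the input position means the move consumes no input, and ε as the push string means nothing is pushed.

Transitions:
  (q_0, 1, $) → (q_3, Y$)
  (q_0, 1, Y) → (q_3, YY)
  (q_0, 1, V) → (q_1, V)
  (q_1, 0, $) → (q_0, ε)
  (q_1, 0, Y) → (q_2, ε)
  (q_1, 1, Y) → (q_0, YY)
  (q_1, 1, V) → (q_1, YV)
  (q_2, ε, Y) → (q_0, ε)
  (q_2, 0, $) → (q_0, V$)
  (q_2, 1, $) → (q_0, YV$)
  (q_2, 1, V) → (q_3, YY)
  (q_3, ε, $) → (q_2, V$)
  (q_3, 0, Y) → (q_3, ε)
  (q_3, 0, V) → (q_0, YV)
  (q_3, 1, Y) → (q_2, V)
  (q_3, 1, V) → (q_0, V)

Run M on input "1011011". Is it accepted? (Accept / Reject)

Reject

(q_0, 1011011, $)
  read 1, top $: go to q_3, push Y$ → (q_3, 011011, Y$)
  read 0, top Y: go to q_3, push ε → (q_3, 11011, $)
  ε-move, top $: go to q_2, push V$ → (q_2, 11011, V$)
  read 1, top V: go to q_3, push YY → (q_3, 1011, YY$)
  read 1, top Y: go to q_2, push V → (q_2, 011, VY$)
No transition applies at (q_2, 011, VY$); input not fully consumed.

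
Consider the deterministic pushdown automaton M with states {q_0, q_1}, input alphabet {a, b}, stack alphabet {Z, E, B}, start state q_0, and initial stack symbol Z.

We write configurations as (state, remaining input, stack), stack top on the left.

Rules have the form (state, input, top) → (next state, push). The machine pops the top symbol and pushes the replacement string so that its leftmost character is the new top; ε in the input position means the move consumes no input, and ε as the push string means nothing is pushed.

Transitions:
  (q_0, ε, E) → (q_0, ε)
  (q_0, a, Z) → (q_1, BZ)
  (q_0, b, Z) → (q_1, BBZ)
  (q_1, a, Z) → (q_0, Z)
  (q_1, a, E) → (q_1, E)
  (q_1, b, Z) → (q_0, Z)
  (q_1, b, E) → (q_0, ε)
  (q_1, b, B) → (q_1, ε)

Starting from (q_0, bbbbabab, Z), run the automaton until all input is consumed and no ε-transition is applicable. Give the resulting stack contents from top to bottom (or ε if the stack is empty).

BBZ

(q_0, bbbbabab, Z)
  read b, top Z: go to q_1, push BBZ → (q_1, bbbabab, BBZ)
  read b, top B: go to q_1, push ε → (q_1, bbabab, BZ)
  read b, top B: go to q_1, push ε → (q_1, babab, Z)
  read b, top Z: go to q_0, push Z → (q_0, abab, Z)
  read a, top Z: go to q_1, push BZ → (q_1, bab, BZ)
  read b, top B: go to q_1, push ε → (q_1, ab, Z)
  read a, top Z: go to q_0, push Z → (q_0, b, Z)
  read b, top Z: go to q_1, push BBZ → (q_1, ε, BBZ)
All input consumed in state q_1 with stack BBZ.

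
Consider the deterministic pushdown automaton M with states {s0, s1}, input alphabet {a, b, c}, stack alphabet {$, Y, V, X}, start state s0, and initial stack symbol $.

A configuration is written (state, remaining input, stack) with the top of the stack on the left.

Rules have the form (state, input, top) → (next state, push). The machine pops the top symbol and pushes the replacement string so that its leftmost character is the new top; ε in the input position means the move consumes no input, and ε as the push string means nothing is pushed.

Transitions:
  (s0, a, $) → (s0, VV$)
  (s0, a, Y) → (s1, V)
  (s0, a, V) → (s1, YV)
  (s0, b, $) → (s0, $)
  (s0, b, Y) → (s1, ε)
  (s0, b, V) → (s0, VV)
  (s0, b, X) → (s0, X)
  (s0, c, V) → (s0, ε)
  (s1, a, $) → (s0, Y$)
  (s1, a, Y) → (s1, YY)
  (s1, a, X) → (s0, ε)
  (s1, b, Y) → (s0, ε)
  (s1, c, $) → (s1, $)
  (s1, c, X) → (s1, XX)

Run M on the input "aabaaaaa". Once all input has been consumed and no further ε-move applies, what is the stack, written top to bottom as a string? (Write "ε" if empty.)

YYYYYVV$

(s0, aabaaaaa, $)
  read a, top $: go to s0, push VV$ → (s0, abaaaaa, VV$)
  read a, top V: go to s1, push YV → (s1, baaaaa, YVV$)
  read b, top Y: go to s0, push ε → (s0, aaaaa, VV$)
  read a, top V: go to s1, push YV → (s1, aaaa, YVV$)
  read a, top Y: go to s1, push YY → (s1, aaa, YYVV$)
  read a, top Y: go to s1, push YY → (s1, aa, YYYVV$)
  read a, top Y: go to s1, push YY → (s1, a, YYYYVV$)
  read a, top Y: go to s1, push YY → (s1, ε, YYYYYVV$)
All input consumed in state s1 with stack YYYYYVV$.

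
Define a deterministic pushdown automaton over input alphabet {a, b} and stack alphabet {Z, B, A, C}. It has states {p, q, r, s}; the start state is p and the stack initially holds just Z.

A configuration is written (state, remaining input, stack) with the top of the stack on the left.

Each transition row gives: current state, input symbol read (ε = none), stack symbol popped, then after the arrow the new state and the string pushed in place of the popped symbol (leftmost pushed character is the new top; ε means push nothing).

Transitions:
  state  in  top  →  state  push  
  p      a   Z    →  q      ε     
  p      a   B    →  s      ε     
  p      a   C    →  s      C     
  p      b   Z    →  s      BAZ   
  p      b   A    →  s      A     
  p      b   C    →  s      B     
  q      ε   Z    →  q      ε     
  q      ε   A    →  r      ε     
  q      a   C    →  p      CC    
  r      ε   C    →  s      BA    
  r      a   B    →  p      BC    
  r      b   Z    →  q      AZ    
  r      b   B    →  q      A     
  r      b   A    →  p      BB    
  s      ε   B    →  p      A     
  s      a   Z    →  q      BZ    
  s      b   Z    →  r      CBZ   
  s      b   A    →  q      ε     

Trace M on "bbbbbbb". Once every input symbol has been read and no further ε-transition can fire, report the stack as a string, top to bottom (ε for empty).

(p, bbbbbbb, Z)
  read b, top Z: go to s, push BAZ → (s, bbbbbb, BAZ)
  ε-move, top B: go to p, push A → (p, bbbbbb, AAZ)
  read b, top A: go to s, push A → (s, bbbbb, AAZ)
  read b, top A: go to q, push ε → (q, bbbb, AZ)
  ε-move, top A: go to r, push ε → (r, bbbb, Z)
  read b, top Z: go to q, push AZ → (q, bbb, AZ)
  ε-move, top A: go to r, push ε → (r, bbb, Z)
  read b, top Z: go to q, push AZ → (q, bb, AZ)
  ε-move, top A: go to r, push ε → (r, bb, Z)
  read b, top Z: go to q, push AZ → (q, b, AZ)
  ε-move, top A: go to r, push ε → (r, b, Z)
  read b, top Z: go to q, push AZ → (q, ε, AZ)
  ε-move, top A: go to r, push ε → (r, ε, Z)
All input consumed in state r with stack Z.

Z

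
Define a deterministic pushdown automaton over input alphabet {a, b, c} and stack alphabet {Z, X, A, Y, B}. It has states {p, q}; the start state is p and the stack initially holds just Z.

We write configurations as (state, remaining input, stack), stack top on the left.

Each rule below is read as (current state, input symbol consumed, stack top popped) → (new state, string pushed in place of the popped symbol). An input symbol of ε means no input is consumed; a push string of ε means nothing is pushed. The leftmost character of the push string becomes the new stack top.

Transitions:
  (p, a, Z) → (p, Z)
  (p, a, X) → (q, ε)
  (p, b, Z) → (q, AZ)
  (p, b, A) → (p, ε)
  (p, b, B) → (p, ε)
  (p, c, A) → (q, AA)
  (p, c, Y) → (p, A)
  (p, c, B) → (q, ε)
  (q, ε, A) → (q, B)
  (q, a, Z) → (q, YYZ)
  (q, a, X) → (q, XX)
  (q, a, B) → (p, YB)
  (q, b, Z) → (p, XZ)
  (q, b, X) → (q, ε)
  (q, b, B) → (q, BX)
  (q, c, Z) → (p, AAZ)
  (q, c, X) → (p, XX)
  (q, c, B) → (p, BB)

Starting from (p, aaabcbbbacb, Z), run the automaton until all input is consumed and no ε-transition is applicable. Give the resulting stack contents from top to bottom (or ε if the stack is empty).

(p, aaabcbbbacb, Z)
  read a, top Z: go to p, push Z → (p, aabcbbbacb, Z)
  read a, top Z: go to p, push Z → (p, abcbbbacb, Z)
  read a, top Z: go to p, push Z → (p, bcbbbacb, Z)
  read b, top Z: go to q, push AZ → (q, cbbbacb, AZ)
  ε-move, top A: go to q, push B → (q, cbbbacb, BZ)
  read c, top B: go to p, push BB → (p, bbbacb, BBZ)
  read b, top B: go to p, push ε → (p, bbacb, BZ)
  read b, top B: go to p, push ε → (p, bacb, Z)
  read b, top Z: go to q, push AZ → (q, acb, AZ)
  ε-move, top A: go to q, push B → (q, acb, BZ)
  read a, top B: go to p, push YB → (p, cb, YBZ)
  read c, top Y: go to p, push A → (p, b, ABZ)
  read b, top A: go to p, push ε → (p, ε, BZ)
All input consumed in state p with stack BZ.

BZ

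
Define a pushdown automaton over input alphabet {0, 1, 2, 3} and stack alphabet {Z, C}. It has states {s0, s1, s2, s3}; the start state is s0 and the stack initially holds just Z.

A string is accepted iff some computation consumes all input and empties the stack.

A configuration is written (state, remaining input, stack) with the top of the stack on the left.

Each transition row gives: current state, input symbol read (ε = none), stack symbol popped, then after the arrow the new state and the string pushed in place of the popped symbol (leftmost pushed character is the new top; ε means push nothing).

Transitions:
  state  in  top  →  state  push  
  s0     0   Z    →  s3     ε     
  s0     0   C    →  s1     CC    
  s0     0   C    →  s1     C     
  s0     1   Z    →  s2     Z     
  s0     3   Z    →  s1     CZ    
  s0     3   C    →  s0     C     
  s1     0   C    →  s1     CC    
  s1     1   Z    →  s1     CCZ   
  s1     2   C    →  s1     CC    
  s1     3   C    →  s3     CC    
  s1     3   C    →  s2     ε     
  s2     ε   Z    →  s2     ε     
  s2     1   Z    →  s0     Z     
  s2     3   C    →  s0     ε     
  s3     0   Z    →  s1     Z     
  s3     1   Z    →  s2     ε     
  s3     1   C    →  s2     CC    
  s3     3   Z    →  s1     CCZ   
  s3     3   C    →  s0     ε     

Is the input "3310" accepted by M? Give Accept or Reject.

One accepting computation: (s0, 3310, Z) ⊢ (s1, 310, CZ) ⊢ (s2, 10, Z) ⊢ (s0, 0, Z) ⊢ (s3, ε, ε)
All input consumed and the stack is empty.

Accept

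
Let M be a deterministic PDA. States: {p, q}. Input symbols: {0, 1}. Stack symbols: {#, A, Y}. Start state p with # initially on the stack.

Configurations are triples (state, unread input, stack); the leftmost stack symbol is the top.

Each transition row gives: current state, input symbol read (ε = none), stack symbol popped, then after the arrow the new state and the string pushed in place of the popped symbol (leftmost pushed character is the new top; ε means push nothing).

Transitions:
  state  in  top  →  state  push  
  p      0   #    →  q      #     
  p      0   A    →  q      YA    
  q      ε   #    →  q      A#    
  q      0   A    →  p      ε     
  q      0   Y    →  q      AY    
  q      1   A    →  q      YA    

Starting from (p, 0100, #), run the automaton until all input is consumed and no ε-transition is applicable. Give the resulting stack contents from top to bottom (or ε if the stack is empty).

(p, 0100, #)
  read 0, top #: go to q, push # → (q, 100, #)
  ε-move, top #: go to q, push A# → (q, 100, A#)
  read 1, top A: go to q, push YA → (q, 00, YA#)
  read 0, top Y: go to q, push AY → (q, 0, AYA#)
  read 0, top A: go to p, push ε → (p, ε, YA#)
All input consumed in state p with stack YA#.

YA#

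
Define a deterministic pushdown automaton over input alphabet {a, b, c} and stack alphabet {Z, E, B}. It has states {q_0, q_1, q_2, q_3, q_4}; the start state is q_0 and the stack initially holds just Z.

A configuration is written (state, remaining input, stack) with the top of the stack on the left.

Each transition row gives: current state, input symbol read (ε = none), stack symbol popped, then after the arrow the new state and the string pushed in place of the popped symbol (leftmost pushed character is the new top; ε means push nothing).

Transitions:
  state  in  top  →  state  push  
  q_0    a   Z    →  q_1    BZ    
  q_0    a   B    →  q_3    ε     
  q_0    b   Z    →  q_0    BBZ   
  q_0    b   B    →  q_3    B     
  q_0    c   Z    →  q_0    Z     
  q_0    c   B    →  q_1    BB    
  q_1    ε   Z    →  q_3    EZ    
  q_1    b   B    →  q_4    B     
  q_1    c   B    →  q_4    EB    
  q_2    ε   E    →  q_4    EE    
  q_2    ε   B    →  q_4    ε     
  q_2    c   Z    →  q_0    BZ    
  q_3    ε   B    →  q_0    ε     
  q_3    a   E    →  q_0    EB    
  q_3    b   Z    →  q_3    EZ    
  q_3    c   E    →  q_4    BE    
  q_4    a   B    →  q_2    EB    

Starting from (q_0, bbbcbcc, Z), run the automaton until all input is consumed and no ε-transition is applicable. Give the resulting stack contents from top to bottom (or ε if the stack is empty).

(q_0, bbbcbcc, Z) ⊢ (q_0, bbcbcc, BBZ) ⊢ (q_3, bcbcc, BBZ) ⊢ (q_0, bcbcc, BZ) ⊢ (q_3, cbcc, BZ) ⊢ (q_0, cbcc, Z) ⊢ (q_0, bcc, Z) ⊢ (q_0, cc, BBZ) ⊢ (q_1, c, BBBZ) ⊢ (q_4, ε, EBBBZ)
All input consumed in state q_4 with stack EBBBZ.

EBBBZ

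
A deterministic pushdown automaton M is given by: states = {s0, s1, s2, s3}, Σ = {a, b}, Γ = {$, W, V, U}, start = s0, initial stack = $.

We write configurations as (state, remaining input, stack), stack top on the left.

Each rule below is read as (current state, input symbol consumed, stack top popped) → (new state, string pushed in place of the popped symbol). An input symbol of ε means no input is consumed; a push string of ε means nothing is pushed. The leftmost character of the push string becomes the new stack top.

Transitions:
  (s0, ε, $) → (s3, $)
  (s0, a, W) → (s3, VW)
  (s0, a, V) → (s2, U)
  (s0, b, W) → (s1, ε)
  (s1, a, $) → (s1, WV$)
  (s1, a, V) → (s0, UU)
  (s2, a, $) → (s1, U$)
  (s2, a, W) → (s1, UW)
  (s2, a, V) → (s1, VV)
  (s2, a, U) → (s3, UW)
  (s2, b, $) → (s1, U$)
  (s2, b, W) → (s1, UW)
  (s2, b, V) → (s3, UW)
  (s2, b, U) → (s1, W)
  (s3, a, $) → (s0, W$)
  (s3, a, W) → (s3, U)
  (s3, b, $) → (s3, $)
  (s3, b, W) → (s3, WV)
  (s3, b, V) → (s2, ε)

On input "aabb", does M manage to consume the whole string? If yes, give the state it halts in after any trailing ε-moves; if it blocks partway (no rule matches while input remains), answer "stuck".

s1

(s0, aabb, $)
  ε-move, top $: go to s3, push $ → (s3, aabb, $)
  read a, top $: go to s0, push W$ → (s0, abb, W$)
  read a, top W: go to s3, push VW → (s3, bb, VW$)
  read b, top V: go to s2, push ε → (s2, b, W$)
  read b, top W: go to s1, push UW → (s1, ε, UW$)
All input consumed; M is in state s1.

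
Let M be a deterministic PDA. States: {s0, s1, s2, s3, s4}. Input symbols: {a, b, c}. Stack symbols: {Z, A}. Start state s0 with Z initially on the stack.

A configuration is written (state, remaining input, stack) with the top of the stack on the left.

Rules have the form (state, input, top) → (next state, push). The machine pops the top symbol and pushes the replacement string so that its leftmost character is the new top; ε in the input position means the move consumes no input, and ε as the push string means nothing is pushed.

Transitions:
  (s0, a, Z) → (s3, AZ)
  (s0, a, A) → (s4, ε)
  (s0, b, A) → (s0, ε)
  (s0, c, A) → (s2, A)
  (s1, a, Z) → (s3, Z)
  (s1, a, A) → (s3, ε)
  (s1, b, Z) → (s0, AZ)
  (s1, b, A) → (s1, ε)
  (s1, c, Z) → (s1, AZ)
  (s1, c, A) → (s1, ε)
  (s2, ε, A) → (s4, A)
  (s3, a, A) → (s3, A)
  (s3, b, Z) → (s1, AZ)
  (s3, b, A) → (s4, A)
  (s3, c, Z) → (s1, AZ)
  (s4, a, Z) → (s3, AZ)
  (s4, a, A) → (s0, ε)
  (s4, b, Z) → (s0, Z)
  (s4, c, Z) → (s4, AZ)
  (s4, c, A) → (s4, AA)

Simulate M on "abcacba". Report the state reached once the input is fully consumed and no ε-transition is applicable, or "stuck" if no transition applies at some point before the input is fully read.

stuck

(s0, abcacba, Z)
  read a, top Z: go to s3, push AZ → (s3, bcacba, AZ)
  read b, top A: go to s4, push A → (s4, cacba, AZ)
  read c, top A: go to s4, push AA → (s4, acba, AAZ)
  read a, top A: go to s0, push ε → (s0, cba, AZ)
  read c, top A: go to s2, push A → (s2, ba, AZ)
  ε-move, top A: go to s4, push A → (s4, ba, AZ)
No transition for (s4, b, top A); M blocks with input ba remaining.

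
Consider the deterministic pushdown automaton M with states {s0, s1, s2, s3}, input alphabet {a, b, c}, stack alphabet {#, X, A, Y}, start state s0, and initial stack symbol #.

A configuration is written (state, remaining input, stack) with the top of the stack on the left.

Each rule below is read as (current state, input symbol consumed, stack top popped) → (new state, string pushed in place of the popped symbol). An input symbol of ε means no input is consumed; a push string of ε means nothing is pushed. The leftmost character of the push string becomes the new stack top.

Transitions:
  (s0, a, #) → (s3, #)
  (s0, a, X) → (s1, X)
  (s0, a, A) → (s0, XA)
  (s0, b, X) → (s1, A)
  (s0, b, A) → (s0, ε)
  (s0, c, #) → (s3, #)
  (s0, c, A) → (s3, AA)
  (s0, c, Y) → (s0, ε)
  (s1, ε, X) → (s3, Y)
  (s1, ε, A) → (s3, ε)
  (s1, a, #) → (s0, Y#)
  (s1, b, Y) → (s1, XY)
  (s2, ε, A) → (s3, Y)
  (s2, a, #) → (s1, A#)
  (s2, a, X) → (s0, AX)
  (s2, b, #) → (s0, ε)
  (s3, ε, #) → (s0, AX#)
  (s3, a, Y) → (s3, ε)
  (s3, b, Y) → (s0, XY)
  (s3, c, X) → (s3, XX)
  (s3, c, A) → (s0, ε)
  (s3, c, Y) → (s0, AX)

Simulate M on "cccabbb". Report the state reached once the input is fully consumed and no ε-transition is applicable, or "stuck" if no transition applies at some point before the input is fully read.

(s0, cccabbb, #)
  read c, top #: go to s3, push # → (s3, ccabbb, #)
  ε-move, top #: go to s0, push AX# → (s0, ccabbb, AX#)
  read c, top A: go to s3, push AA → (s3, cabbb, AAX#)
  read c, top A: go to s0, push ε → (s0, abbb, AX#)
  read a, top A: go to s0, push XA → (s0, bbb, XAX#)
  read b, top X: go to s1, push A → (s1, bb, AAX#)
  ε-move, top A: go to s3, push ε → (s3, bb, AX#)
No transition for (s3, b, top A); M blocks with input bb remaining.

stuck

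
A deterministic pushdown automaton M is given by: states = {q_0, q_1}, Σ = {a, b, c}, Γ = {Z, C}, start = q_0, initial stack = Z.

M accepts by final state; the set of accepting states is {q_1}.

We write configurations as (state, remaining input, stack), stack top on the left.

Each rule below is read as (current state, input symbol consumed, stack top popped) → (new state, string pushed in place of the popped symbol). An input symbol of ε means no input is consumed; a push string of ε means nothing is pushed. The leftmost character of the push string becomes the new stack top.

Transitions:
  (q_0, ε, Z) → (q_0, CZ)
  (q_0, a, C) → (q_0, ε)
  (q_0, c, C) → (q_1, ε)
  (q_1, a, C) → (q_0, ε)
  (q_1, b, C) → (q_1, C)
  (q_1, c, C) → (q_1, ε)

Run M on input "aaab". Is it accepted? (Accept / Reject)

Reject

(q_0, aaab, Z) ⊢ (q_0, aaab, CZ) ⊢ (q_0, aab, Z) ⊢ (q_0, aab, CZ) ⊢ (q_0, ab, Z) ⊢ (q_0, ab, CZ) ⊢ (q_0, b, Z) ⊢ (q_0, b, CZ)
No transition applies at (q_0, b, CZ); input not fully consumed.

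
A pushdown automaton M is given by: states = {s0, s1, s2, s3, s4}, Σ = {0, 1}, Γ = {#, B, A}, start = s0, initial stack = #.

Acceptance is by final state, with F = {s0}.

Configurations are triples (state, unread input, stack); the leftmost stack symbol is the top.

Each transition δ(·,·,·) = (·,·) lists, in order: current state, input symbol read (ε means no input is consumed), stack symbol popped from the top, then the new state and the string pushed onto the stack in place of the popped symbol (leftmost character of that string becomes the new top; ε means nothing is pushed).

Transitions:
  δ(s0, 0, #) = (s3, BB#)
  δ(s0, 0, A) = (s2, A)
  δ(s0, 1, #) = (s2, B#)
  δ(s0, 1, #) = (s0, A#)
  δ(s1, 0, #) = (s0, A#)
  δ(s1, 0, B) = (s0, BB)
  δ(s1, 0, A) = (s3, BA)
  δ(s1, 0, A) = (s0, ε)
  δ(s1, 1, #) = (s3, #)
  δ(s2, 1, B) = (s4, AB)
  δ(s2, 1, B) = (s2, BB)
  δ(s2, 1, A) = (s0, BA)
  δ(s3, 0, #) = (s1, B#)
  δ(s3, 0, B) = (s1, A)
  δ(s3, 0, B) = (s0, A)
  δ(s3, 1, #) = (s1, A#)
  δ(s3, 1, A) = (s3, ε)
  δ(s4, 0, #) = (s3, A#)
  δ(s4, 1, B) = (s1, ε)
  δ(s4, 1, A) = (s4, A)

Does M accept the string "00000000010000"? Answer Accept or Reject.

Reject

No computation consumes all input and reaches a final state.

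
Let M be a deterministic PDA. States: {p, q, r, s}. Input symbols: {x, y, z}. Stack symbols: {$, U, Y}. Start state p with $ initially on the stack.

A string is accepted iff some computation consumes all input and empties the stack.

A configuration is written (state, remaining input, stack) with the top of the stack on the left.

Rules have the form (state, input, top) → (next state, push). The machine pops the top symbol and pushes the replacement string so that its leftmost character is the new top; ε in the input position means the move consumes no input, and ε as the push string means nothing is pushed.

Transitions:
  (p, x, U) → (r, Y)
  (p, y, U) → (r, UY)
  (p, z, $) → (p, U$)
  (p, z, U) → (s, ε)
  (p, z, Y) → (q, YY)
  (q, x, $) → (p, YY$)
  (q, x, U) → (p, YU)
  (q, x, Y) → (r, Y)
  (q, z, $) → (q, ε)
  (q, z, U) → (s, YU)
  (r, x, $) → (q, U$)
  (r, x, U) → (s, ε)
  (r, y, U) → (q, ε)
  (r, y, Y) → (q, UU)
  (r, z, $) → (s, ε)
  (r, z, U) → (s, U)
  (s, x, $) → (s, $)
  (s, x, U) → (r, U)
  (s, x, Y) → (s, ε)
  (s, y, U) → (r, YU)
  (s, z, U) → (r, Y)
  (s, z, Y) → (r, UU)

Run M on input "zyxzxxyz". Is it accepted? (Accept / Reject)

(p, zyxzxxyz, $)
  read z, top $: go to p, push U$ → (p, yxzxxyz, U$)
  read y, top U: go to r, push UY → (r, xzxxyz, UY$)
  read x, top U: go to s, push ε → (s, zxxyz, Y$)
  read z, top Y: go to r, push UU → (r, xxyz, UU$)
  read x, top U: go to s, push ε → (s, xyz, U$)
  read x, top U: go to r, push U → (r, yz, U$)
  read y, top U: go to q, push ε → (q, z, $)
  read z, top $: go to q, push ε → (q, ε, ε)
All input consumed and the stack is empty.

Accept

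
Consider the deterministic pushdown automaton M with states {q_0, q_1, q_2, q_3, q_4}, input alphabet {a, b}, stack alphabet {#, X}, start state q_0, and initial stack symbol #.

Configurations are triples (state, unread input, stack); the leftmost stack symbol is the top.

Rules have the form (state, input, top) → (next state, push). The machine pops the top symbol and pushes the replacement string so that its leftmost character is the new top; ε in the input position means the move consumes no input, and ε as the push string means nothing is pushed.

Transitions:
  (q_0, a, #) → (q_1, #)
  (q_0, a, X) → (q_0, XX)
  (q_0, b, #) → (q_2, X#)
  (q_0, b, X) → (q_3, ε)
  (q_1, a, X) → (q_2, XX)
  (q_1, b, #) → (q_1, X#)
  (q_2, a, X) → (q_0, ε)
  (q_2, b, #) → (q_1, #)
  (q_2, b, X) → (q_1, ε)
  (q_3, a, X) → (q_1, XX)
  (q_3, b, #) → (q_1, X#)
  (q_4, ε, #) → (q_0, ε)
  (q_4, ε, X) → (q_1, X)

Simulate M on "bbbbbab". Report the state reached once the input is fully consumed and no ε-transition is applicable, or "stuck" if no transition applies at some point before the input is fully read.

stuck

(q_0, bbbbbab, #)
  read b, top #: go to q_2, push X# → (q_2, bbbbab, X#)
  read b, top X: go to q_1, push ε → (q_1, bbbab, #)
  read b, top #: go to q_1, push X# → (q_1, bbab, X#)
No transition for (q_1, b, top X); M blocks with input bbab remaining.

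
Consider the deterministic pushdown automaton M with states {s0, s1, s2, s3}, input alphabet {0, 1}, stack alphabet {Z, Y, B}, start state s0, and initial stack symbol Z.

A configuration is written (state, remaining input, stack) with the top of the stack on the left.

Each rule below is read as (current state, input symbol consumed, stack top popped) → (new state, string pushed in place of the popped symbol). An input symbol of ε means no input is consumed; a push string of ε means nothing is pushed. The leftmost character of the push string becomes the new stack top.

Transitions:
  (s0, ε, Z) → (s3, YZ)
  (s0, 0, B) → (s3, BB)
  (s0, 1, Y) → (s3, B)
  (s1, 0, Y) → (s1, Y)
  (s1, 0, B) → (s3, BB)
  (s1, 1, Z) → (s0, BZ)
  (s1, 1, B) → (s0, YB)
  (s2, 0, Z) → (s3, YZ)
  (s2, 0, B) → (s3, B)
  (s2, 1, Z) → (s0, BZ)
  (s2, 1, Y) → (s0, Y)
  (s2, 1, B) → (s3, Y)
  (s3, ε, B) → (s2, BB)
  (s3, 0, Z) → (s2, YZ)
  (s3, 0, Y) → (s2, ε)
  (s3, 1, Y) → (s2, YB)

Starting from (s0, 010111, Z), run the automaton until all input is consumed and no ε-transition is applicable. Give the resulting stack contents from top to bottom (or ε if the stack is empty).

(s0, 010111, Z) ⊢ (s3, 010111, YZ) ⊢ (s2, 10111, Z) ⊢ (s0, 0111, BZ) ⊢ (s3, 111, BBZ) ⊢ (s2, 111, BBBZ) ⊢ (s3, 11, YBBZ) ⊢ (s2, 1, YBBBZ) ⊢ (s0, ε, YBBBZ)
All input consumed in state s0 with stack YBBBZ.

YBBBZ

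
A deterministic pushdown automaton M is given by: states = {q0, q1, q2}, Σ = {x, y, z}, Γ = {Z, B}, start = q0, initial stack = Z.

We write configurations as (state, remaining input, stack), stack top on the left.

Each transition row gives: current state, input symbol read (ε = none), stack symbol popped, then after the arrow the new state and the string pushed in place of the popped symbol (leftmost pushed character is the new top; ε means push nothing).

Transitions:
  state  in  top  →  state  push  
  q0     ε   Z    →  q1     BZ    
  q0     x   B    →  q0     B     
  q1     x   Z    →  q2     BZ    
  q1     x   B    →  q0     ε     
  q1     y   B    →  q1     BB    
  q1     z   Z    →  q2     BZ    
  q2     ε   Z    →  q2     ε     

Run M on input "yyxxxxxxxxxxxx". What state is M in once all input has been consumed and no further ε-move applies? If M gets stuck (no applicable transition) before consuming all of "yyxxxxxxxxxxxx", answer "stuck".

(q0, yyxxxxxxxxxxxx, Z)
  ε-move, top Z: go to q1, push BZ → (q1, yyxxxxxxxxxxxx, BZ)
  read y, top B: go to q1, push BB → (q1, yxxxxxxxxxxxx, BBZ)
  read y, top B: go to q1, push BB → (q1, xxxxxxxxxxxx, BBBZ)
  read x, top B: go to q0, push ε → (q0, xxxxxxxxxxx, BBZ)
  read x, top B: go to q0, push B → (q0, xxxxxxxxxx, BBZ)
  read x, top B: go to q0, push B → (q0, xxxxxxxxx, BBZ)
  read x, top B: go to q0, push B → (q0, xxxxxxxx, BBZ)
  read x, top B: go to q0, push B → (q0, xxxxxxx, BBZ)
  read x, top B: go to q0, push B → (q0, xxxxxx, BBZ)
  read x, top B: go to q0, push B → (q0, xxxxx, BBZ)
  read x, top B: go to q0, push B → (q0, xxxx, BBZ)
  read x, top B: go to q0, push B → (q0, xxx, BBZ)
  read x, top B: go to q0, push B → (q0, xx, BBZ)
  read x, top B: go to q0, push B → (q0, x, BBZ)
  read x, top B: go to q0, push B → (q0, ε, BBZ)
All input consumed; M is in state q0.

q0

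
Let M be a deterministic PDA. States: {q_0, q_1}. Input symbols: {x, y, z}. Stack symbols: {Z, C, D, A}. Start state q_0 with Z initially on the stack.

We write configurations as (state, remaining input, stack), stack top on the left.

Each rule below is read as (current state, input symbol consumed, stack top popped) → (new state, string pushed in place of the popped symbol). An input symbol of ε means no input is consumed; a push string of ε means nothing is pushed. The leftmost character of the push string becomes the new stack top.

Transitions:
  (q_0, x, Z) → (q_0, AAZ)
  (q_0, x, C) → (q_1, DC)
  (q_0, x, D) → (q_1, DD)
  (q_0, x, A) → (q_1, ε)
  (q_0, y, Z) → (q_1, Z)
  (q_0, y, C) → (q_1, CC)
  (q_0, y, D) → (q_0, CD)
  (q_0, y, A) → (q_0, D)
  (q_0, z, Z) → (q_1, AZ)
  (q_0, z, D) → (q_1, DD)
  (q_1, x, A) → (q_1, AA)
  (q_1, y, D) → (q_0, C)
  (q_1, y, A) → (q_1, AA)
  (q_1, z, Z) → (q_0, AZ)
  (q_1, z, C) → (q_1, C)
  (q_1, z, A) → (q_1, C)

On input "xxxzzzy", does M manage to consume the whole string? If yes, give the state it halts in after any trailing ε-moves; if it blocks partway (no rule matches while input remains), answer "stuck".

stuck

(q_0, xxxzzzy, Z)
  read x, top Z: go to q_0, push AAZ → (q_0, xxzzzy, AAZ)
  read x, top A: go to q_1, push ε → (q_1, xzzzy, AZ)
  read x, top A: go to q_1, push AA → (q_1, zzzy, AAZ)
  read z, top A: go to q_1, push C → (q_1, zzy, CAZ)
  read z, top C: go to q_1, push C → (q_1, zy, CAZ)
  read z, top C: go to q_1, push C → (q_1, y, CAZ)
No transition for (q_1, y, top C); M blocks with input y remaining.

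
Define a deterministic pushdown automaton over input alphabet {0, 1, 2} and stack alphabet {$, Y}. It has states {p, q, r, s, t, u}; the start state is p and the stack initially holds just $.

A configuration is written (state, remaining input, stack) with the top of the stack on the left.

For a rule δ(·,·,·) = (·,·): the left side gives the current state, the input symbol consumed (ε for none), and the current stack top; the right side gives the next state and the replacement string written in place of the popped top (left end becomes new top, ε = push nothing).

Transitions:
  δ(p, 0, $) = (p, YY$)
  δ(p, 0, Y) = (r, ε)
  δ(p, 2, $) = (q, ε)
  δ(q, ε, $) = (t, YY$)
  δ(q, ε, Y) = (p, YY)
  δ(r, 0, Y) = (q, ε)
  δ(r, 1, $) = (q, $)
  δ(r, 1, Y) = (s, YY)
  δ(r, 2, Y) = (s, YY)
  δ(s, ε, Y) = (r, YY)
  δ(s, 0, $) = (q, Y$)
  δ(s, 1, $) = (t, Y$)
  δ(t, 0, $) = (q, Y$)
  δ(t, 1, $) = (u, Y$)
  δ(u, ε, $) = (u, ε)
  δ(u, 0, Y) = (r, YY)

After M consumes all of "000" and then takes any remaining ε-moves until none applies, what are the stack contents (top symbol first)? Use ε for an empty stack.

(p, 000, $)
  read 0, top $: go to p, push YY$ → (p, 00, YY$)
  read 0, top Y: go to r, push ε → (r, 0, Y$)
  read 0, top Y: go to q, push ε → (q, ε, $)
  ε-move, top $: go to t, push YY$ → (t, ε, YY$)
All input consumed in state t with stack YY$.

YY$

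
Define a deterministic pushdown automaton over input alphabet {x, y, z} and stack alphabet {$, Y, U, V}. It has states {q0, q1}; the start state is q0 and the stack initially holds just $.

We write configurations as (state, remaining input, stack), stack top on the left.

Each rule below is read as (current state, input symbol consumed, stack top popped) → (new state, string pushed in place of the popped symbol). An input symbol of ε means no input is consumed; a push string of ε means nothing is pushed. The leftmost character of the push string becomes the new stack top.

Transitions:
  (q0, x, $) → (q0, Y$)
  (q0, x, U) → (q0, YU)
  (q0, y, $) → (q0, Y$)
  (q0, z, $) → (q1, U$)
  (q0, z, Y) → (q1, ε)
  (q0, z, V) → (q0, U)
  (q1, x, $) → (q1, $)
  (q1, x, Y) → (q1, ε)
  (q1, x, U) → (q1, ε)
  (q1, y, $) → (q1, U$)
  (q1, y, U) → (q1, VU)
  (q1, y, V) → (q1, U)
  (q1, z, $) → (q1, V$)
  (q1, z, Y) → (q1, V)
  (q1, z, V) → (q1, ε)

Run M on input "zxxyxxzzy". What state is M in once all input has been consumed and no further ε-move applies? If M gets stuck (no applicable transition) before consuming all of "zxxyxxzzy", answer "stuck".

(q0, zxxyxxzzy, $) ⊢ (q1, xxyxxzzy, U$) ⊢ (q1, xyxxzzy, $) ⊢ (q1, yxxzzy, $) ⊢ (q1, xxzzy, U$) ⊢ (q1, xzzy, $) ⊢ (q1, zzy, $) ⊢ (q1, zy, V$) ⊢ (q1, y, $) ⊢ (q1, ε, U$)
All input consumed; M is in state q1.

q1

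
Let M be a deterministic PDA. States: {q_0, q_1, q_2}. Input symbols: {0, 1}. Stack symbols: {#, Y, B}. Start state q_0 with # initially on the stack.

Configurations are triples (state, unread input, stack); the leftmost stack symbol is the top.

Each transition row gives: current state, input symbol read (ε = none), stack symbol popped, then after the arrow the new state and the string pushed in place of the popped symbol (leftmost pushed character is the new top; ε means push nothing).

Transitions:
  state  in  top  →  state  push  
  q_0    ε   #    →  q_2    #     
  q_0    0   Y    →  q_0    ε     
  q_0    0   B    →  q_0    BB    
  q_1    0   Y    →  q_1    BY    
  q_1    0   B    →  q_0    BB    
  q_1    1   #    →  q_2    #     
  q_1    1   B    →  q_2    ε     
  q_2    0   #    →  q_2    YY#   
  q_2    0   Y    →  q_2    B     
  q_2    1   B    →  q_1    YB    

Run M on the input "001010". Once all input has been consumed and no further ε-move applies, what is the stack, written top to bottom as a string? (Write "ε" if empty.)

BBY#

(q_0, 001010, #) ⊢ (q_2, 001010, #) ⊢ (q_2, 01010, YY#) ⊢ (q_2, 1010, BY#) ⊢ (q_1, 010, YBY#) ⊢ (q_1, 10, BYBY#) ⊢ (q_2, 0, YBY#) ⊢ (q_2, ε, BBY#)
All input consumed in state q_2 with stack BBY#.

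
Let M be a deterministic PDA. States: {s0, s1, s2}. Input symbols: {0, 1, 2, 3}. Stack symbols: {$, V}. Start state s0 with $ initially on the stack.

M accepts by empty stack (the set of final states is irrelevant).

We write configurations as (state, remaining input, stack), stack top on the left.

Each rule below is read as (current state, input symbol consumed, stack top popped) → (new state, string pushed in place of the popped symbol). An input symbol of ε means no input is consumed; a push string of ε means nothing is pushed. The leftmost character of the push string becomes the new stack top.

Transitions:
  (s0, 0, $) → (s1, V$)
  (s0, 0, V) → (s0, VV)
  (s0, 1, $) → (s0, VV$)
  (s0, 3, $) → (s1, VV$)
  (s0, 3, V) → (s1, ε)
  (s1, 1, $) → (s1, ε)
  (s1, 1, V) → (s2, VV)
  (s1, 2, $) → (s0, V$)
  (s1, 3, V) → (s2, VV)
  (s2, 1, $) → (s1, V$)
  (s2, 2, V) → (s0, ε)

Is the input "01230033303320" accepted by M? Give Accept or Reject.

Reject

(s0, 01230033303320, $)
  read 0, top $: go to s1, push V$ → (s1, 1230033303320, V$)
  read 1, top V: go to s2, push VV → (s2, 230033303320, VV$)
  read 2, top V: go to s0, push ε → (s0, 30033303320, V$)
  read 3, top V: go to s1, push ε → (s1, 0033303320, $)
No transition applies at (s1, 0033303320, $); input not fully consumed.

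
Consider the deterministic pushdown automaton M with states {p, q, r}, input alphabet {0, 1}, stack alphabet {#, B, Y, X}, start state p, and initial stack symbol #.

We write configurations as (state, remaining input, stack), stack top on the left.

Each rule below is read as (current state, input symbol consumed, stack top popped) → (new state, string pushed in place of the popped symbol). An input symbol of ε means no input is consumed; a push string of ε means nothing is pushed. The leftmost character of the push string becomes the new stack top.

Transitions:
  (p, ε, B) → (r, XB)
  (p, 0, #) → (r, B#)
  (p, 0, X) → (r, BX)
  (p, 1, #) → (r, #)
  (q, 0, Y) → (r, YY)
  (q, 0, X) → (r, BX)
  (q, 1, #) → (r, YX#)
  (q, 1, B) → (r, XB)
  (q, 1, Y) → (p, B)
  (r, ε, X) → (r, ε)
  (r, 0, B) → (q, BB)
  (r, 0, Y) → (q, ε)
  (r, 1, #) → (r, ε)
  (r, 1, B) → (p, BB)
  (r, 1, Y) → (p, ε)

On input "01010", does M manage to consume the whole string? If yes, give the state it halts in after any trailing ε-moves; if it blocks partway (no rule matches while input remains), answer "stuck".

q

(p, 01010, #)
  read 0, top #: go to r, push B# → (r, 1010, B#)
  read 1, top B: go to p, push BB → (p, 010, BB#)
  ε-move, top B: go to r, push XB → (r, 010, XBB#)
  ε-move, top X: go to r, push ε → (r, 010, BB#)
  read 0, top B: go to q, push BB → (q, 10, BBB#)
  read 1, top B: go to r, push XB → (r, 0, XBBB#)
  ε-move, top X: go to r, push ε → (r, 0, BBB#)
  read 0, top B: go to q, push BB → (q, ε, BBBB#)
All input consumed; M is in state q.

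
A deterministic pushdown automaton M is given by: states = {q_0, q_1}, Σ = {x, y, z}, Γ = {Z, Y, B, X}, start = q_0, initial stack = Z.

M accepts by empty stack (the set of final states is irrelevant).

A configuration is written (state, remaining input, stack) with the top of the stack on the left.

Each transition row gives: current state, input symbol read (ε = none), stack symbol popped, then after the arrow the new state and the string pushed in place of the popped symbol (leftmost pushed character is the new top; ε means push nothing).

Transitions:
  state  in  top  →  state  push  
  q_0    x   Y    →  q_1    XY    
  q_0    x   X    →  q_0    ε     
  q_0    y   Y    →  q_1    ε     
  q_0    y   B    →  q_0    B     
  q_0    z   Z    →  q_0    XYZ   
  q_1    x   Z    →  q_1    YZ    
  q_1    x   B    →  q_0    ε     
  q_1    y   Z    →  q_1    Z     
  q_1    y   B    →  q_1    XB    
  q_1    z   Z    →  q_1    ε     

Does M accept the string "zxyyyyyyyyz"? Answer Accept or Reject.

(q_0, zxyyyyyyyyz, Z)
  read z, top Z: go to q_0, push XYZ → (q_0, xyyyyyyyyz, XYZ)
  read x, top X: go to q_0, push ε → (q_0, yyyyyyyyz, YZ)
  read y, top Y: go to q_1, push ε → (q_1, yyyyyyyz, Z)
  read y, top Z: go to q_1, push Z → (q_1, yyyyyyz, Z)
  read y, top Z: go to q_1, push Z → (q_1, yyyyyz, Z)
  read y, top Z: go to q_1, push Z → (q_1, yyyyz, Z)
  read y, top Z: go to q_1, push Z → (q_1, yyyz, Z)
  read y, top Z: go to q_1, push Z → (q_1, yyz, Z)
  read y, top Z: go to q_1, push Z → (q_1, yz, Z)
  read y, top Z: go to q_1, push Z → (q_1, z, Z)
  read z, top Z: go to q_1, push ε → (q_1, ε, ε)
All input consumed and the stack is empty.

Accept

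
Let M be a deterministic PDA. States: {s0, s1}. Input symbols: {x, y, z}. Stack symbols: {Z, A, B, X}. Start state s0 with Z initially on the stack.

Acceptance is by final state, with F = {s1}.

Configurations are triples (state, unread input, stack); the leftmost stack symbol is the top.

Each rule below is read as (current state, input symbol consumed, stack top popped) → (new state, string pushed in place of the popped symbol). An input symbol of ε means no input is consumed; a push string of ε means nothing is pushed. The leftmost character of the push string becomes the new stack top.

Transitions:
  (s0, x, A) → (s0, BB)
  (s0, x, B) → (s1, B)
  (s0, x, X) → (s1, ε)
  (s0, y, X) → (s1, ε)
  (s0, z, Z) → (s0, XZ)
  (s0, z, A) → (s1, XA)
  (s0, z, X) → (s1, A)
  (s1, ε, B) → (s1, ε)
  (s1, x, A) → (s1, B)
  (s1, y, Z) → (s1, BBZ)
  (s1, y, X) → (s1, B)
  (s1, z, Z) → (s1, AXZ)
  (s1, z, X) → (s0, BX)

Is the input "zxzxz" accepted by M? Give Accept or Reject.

(s0, zxzxz, Z)
  read z, top Z: go to s0, push XZ → (s0, xzxz, XZ)
  read x, top X: go to s1, push ε → (s1, zxz, Z)
  read z, top Z: go to s1, push AXZ → (s1, xz, AXZ)
  read x, top A: go to s1, push B → (s1, z, BXZ)
  ε-move, top B: go to s1, push ε → (s1, z, XZ)
  read z, top X: go to s0, push BX → (s0, ε, BXZ)
All input consumed; state s0 ∉ F and no further ε-move applies.

Reject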